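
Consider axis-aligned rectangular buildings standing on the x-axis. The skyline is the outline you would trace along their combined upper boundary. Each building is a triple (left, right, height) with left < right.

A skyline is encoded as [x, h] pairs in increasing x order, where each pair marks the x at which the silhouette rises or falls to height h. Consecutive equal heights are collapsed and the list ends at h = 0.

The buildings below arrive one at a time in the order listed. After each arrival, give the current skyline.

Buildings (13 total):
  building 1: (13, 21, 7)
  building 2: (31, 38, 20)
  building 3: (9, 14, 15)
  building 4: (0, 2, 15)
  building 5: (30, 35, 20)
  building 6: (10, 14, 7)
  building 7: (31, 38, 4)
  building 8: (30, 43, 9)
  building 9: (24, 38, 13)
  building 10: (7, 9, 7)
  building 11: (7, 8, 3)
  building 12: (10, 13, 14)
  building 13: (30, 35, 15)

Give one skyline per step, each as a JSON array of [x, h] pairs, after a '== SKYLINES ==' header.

== SKYLINES ==
[[13,7],[21,0]]
[[13,7],[21,0],[31,20],[38,0]]
[[9,15],[14,7],[21,0],[31,20],[38,0]]
[[0,15],[2,0],[9,15],[14,7],[21,0],[31,20],[38,0]]
[[0,15],[2,0],[9,15],[14,7],[21,0],[30,20],[38,0]]
[[0,15],[2,0],[9,15],[14,7],[21,0],[30,20],[38,0]]
[[0,15],[2,0],[9,15],[14,7],[21,0],[30,20],[38,0]]
[[0,15],[2,0],[9,15],[14,7],[21,0],[30,20],[38,9],[43,0]]
[[0,15],[2,0],[9,15],[14,7],[21,0],[24,13],[30,20],[38,9],[43,0]]
[[0,15],[2,0],[7,7],[9,15],[14,7],[21,0],[24,13],[30,20],[38,9],[43,0]]
[[0,15],[2,0],[7,7],[9,15],[14,7],[21,0],[24,13],[30,20],[38,9],[43,0]]
[[0,15],[2,0],[7,7],[9,15],[14,7],[21,0],[24,13],[30,20],[38,9],[43,0]]
[[0,15],[2,0],[7,7],[9,15],[14,7],[21,0],[24,13],[30,20],[38,9],[43,0]]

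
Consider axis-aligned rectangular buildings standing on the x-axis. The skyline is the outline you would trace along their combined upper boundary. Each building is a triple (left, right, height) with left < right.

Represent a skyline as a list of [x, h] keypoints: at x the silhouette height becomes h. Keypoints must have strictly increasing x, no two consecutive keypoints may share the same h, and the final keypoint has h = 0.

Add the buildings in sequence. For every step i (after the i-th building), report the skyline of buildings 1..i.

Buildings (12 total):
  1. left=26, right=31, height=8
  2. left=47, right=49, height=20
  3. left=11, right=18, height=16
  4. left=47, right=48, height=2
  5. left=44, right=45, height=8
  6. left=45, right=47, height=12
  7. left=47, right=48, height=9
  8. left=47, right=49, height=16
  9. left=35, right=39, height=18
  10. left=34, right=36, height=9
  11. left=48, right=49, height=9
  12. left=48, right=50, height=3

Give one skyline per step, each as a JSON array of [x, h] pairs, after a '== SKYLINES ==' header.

== SKYLINES ==
[[26,8],[31,0]]
[[26,8],[31,0],[47,20],[49,0]]
[[11,16],[18,0],[26,8],[31,0],[47,20],[49,0]]
[[11,16],[18,0],[26,8],[31,0],[47,20],[49,0]]
[[11,16],[18,0],[26,8],[31,0],[44,8],[45,0],[47,20],[49,0]]
[[11,16],[18,0],[26,8],[31,0],[44,8],[45,12],[47,20],[49,0]]
[[11,16],[18,0],[26,8],[31,0],[44,8],[45,12],[47,20],[49,0]]
[[11,16],[18,0],[26,8],[31,0],[44,8],[45,12],[47,20],[49,0]]
[[11,16],[18,0],[26,8],[31,0],[35,18],[39,0],[44,8],[45,12],[47,20],[49,0]]
[[11,16],[18,0],[26,8],[31,0],[34,9],[35,18],[39,0],[44,8],[45,12],[47,20],[49,0]]
[[11,16],[18,0],[26,8],[31,0],[34,9],[35,18],[39,0],[44,8],[45,12],[47,20],[49,0]]
[[11,16],[18,0],[26,8],[31,0],[34,9],[35,18],[39,0],[44,8],[45,12],[47,20],[49,3],[50,0]]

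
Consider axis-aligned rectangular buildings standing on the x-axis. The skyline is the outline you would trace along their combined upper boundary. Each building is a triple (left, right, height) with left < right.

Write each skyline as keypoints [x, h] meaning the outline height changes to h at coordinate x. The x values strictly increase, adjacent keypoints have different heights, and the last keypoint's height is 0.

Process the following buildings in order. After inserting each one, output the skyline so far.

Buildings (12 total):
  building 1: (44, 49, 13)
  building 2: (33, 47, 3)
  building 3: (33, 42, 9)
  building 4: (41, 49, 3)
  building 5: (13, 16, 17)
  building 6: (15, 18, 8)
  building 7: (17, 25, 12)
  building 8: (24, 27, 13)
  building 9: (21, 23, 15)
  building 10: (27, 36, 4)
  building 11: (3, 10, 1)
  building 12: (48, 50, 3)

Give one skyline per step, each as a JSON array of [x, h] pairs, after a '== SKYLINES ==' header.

== SKYLINES ==
[[44,13],[49,0]]
[[33,3],[44,13],[49,0]]
[[33,9],[42,3],[44,13],[49,0]]
[[33,9],[42,3],[44,13],[49,0]]
[[13,17],[16,0],[33,9],[42,3],[44,13],[49,0]]
[[13,17],[16,8],[18,0],[33,9],[42,3],[44,13],[49,0]]
[[13,17],[16,8],[17,12],[25,0],[33,9],[42,3],[44,13],[49,0]]
[[13,17],[16,8],[17,12],[24,13],[27,0],[33,9],[42,3],[44,13],[49,0]]
[[13,17],[16,8],[17,12],[21,15],[23,12],[24,13],[27,0],[33,9],[42,3],[44,13],[49,0]]
[[13,17],[16,8],[17,12],[21,15],[23,12],[24,13],[27,4],[33,9],[42,3],[44,13],[49,0]]
[[3,1],[10,0],[13,17],[16,8],[17,12],[21,15],[23,12],[24,13],[27,4],[33,9],[42,3],[44,13],[49,0]]
[[3,1],[10,0],[13,17],[16,8],[17,12],[21,15],[23,12],[24,13],[27,4],[33,9],[42,3],[44,13],[49,3],[50,0]]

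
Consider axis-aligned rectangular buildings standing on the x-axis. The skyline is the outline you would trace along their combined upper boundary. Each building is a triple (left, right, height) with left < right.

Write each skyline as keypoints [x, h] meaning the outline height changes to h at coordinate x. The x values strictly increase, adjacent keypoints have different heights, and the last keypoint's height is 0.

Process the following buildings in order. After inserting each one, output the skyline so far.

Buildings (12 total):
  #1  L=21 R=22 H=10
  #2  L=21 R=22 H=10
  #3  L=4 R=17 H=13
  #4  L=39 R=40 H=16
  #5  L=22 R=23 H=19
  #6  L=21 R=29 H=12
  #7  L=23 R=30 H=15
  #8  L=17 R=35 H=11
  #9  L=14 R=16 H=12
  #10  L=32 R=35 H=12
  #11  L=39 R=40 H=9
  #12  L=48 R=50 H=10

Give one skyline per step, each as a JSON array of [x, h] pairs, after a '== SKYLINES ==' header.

== SKYLINES ==
[[21,10],[22,0]]
[[21,10],[22,0]]
[[4,13],[17,0],[21,10],[22,0]]
[[4,13],[17,0],[21,10],[22,0],[39,16],[40,0]]
[[4,13],[17,0],[21,10],[22,19],[23,0],[39,16],[40,0]]
[[4,13],[17,0],[21,12],[22,19],[23,12],[29,0],[39,16],[40,0]]
[[4,13],[17,0],[21,12],[22,19],[23,15],[30,0],[39,16],[40,0]]
[[4,13],[17,11],[21,12],[22,19],[23,15],[30,11],[35,0],[39,16],[40,0]]
[[4,13],[17,11],[21,12],[22,19],[23,15],[30,11],[35,0],[39,16],[40,0]]
[[4,13],[17,11],[21,12],[22,19],[23,15],[30,11],[32,12],[35,0],[39,16],[40,0]]
[[4,13],[17,11],[21,12],[22,19],[23,15],[30,11],[32,12],[35,0],[39,16],[40,0]]
[[4,13],[17,11],[21,12],[22,19],[23,15],[30,11],[32,12],[35,0],[39,16],[40,0],[48,10],[50,0]]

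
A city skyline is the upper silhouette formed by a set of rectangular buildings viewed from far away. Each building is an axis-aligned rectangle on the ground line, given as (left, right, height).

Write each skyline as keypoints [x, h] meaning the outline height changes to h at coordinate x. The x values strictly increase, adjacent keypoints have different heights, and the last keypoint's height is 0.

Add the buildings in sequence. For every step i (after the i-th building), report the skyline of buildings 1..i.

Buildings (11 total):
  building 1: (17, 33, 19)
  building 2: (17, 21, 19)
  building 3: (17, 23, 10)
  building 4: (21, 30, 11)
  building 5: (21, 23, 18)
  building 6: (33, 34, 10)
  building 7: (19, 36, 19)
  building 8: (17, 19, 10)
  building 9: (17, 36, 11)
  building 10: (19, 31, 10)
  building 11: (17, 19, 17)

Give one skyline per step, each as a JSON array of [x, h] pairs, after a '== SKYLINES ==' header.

== SKYLINES ==
[[17,19],[33,0]]
[[17,19],[33,0]]
[[17,19],[33,0]]
[[17,19],[33,0]]
[[17,19],[33,0]]
[[17,19],[33,10],[34,0]]
[[17,19],[36,0]]
[[17,19],[36,0]]
[[17,19],[36,0]]
[[17,19],[36,0]]
[[17,19],[36,0]]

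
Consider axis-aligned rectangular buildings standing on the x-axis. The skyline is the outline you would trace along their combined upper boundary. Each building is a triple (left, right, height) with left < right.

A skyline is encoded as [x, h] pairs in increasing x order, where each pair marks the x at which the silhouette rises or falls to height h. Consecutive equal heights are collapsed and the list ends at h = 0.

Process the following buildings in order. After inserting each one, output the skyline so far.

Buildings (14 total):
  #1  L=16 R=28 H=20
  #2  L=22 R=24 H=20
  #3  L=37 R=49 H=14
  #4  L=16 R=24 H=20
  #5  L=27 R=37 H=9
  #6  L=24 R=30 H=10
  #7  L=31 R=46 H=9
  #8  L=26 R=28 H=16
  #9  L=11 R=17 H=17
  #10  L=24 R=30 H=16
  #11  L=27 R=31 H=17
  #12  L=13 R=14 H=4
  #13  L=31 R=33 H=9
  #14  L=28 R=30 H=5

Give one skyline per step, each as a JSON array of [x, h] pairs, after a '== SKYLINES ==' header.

== SKYLINES ==
[[16,20],[28,0]]
[[16,20],[28,0]]
[[16,20],[28,0],[37,14],[49,0]]
[[16,20],[28,0],[37,14],[49,0]]
[[16,20],[28,9],[37,14],[49,0]]
[[16,20],[28,10],[30,9],[37,14],[49,0]]
[[16,20],[28,10],[30,9],[37,14],[49,0]]
[[16,20],[28,10],[30,9],[37,14],[49,0]]
[[11,17],[16,20],[28,10],[30,9],[37,14],[49,0]]
[[11,17],[16,20],[28,16],[30,9],[37,14],[49,0]]
[[11,17],[16,20],[28,17],[31,9],[37,14],[49,0]]
[[11,17],[16,20],[28,17],[31,9],[37,14],[49,0]]
[[11,17],[16,20],[28,17],[31,9],[37,14],[49,0]]
[[11,17],[16,20],[28,17],[31,9],[37,14],[49,0]]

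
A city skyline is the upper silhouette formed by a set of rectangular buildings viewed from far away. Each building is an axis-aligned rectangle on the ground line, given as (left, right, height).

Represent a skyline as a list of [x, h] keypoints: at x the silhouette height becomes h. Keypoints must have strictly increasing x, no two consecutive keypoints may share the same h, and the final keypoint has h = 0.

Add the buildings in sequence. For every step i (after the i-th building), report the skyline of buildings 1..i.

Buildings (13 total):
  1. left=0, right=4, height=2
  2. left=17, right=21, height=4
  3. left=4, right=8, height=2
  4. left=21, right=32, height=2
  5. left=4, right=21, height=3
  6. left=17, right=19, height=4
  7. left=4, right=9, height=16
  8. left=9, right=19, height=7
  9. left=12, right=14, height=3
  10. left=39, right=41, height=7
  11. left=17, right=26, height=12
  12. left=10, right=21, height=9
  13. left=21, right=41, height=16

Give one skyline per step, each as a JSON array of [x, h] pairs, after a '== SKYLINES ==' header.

== SKYLINES ==
[[0,2],[4,0]]
[[0,2],[4,0],[17,4],[21,0]]
[[0,2],[8,0],[17,4],[21,0]]
[[0,2],[8,0],[17,4],[21,2],[32,0]]
[[0,2],[4,3],[17,4],[21,2],[32,0]]
[[0,2],[4,3],[17,4],[21,2],[32,0]]
[[0,2],[4,16],[9,3],[17,4],[21,2],[32,0]]
[[0,2],[4,16],[9,7],[19,4],[21,2],[32,0]]
[[0,2],[4,16],[9,7],[19,4],[21,2],[32,0]]
[[0,2],[4,16],[9,7],[19,4],[21,2],[32,0],[39,7],[41,0]]
[[0,2],[4,16],[9,7],[17,12],[26,2],[32,0],[39,7],[41,0]]
[[0,2],[4,16],[9,7],[10,9],[17,12],[26,2],[32,0],[39,7],[41,0]]
[[0,2],[4,16],[9,7],[10,9],[17,12],[21,16],[41,0]]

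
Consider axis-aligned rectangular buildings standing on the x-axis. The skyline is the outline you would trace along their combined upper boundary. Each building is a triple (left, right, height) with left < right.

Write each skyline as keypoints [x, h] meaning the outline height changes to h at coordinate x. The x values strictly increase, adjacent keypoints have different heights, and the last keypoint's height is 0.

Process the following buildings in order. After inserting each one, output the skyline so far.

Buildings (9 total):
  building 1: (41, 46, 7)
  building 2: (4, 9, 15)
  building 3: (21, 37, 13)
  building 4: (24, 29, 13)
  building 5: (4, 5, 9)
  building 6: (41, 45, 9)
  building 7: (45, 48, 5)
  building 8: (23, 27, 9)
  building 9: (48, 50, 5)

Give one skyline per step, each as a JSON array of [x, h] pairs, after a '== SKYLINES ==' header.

== SKYLINES ==
[[41,7],[46,0]]
[[4,15],[9,0],[41,7],[46,0]]
[[4,15],[9,0],[21,13],[37,0],[41,7],[46,0]]
[[4,15],[9,0],[21,13],[37,0],[41,7],[46,0]]
[[4,15],[9,0],[21,13],[37,0],[41,7],[46,0]]
[[4,15],[9,0],[21,13],[37,0],[41,9],[45,7],[46,0]]
[[4,15],[9,0],[21,13],[37,0],[41,9],[45,7],[46,5],[48,0]]
[[4,15],[9,0],[21,13],[37,0],[41,9],[45,7],[46,5],[48,0]]
[[4,15],[9,0],[21,13],[37,0],[41,9],[45,7],[46,5],[50,0]]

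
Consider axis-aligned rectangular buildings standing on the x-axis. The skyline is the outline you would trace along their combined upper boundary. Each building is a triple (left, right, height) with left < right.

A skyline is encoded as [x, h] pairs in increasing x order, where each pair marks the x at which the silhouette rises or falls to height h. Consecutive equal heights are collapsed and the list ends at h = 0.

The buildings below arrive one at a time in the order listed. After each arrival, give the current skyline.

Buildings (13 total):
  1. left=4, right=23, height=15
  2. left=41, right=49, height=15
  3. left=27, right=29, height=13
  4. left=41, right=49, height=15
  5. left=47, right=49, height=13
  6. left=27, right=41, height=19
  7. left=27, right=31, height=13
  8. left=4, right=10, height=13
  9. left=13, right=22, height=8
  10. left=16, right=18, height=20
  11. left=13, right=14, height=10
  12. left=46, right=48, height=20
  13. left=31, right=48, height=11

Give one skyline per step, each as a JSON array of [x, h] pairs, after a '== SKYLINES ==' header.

== SKYLINES ==
[[4,15],[23,0]]
[[4,15],[23,0],[41,15],[49,0]]
[[4,15],[23,0],[27,13],[29,0],[41,15],[49,0]]
[[4,15],[23,0],[27,13],[29,0],[41,15],[49,0]]
[[4,15],[23,0],[27,13],[29,0],[41,15],[49,0]]
[[4,15],[23,0],[27,19],[41,15],[49,0]]
[[4,15],[23,0],[27,19],[41,15],[49,0]]
[[4,15],[23,0],[27,19],[41,15],[49,0]]
[[4,15],[23,0],[27,19],[41,15],[49,0]]
[[4,15],[16,20],[18,15],[23,0],[27,19],[41,15],[49,0]]
[[4,15],[16,20],[18,15],[23,0],[27,19],[41,15],[49,0]]
[[4,15],[16,20],[18,15],[23,0],[27,19],[41,15],[46,20],[48,15],[49,0]]
[[4,15],[16,20],[18,15],[23,0],[27,19],[41,15],[46,20],[48,15],[49,0]]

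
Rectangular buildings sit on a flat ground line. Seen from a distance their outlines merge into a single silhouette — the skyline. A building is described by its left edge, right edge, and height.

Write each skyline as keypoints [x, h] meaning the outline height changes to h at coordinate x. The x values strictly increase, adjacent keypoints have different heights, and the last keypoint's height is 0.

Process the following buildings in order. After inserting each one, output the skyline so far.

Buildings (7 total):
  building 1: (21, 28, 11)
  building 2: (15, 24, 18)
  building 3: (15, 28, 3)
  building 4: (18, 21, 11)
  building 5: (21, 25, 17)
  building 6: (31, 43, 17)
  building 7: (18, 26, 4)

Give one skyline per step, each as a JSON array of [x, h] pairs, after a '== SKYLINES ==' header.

== SKYLINES ==
[[21,11],[28,0]]
[[15,18],[24,11],[28,0]]
[[15,18],[24,11],[28,0]]
[[15,18],[24,11],[28,0]]
[[15,18],[24,17],[25,11],[28,0]]
[[15,18],[24,17],[25,11],[28,0],[31,17],[43,0]]
[[15,18],[24,17],[25,11],[28,0],[31,17],[43,0]]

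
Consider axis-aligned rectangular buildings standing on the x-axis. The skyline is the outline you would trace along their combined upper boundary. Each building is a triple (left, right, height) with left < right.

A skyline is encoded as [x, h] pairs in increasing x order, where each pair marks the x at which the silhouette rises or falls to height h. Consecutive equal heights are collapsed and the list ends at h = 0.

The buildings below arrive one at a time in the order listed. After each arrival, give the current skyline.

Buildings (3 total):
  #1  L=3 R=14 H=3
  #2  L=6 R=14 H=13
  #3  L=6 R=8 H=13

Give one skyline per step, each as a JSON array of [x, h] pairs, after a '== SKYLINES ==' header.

== SKYLINES ==
[[3,3],[14,0]]
[[3,3],[6,13],[14,0]]
[[3,3],[6,13],[14,0]]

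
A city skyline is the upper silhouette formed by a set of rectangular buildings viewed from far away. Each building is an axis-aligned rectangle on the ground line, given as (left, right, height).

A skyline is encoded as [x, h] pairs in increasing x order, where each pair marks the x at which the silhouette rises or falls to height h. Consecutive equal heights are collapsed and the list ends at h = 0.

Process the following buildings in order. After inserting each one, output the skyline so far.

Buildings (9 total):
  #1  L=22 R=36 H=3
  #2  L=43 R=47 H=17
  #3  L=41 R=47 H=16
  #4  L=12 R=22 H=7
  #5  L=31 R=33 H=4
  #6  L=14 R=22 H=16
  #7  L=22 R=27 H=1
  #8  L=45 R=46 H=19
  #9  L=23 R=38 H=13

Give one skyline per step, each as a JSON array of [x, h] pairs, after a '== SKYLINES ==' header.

== SKYLINES ==
[[22,3],[36,0]]
[[22,3],[36,0],[43,17],[47,0]]
[[22,3],[36,0],[41,16],[43,17],[47,0]]
[[12,7],[22,3],[36,0],[41,16],[43,17],[47,0]]
[[12,7],[22,3],[31,4],[33,3],[36,0],[41,16],[43,17],[47,0]]
[[12,7],[14,16],[22,3],[31,4],[33,3],[36,0],[41,16],[43,17],[47,0]]
[[12,7],[14,16],[22,3],[31,4],[33,3],[36,0],[41,16],[43,17],[47,0]]
[[12,7],[14,16],[22,3],[31,4],[33,3],[36,0],[41,16],[43,17],[45,19],[46,17],[47,0]]
[[12,7],[14,16],[22,3],[23,13],[38,0],[41,16],[43,17],[45,19],[46,17],[47,0]]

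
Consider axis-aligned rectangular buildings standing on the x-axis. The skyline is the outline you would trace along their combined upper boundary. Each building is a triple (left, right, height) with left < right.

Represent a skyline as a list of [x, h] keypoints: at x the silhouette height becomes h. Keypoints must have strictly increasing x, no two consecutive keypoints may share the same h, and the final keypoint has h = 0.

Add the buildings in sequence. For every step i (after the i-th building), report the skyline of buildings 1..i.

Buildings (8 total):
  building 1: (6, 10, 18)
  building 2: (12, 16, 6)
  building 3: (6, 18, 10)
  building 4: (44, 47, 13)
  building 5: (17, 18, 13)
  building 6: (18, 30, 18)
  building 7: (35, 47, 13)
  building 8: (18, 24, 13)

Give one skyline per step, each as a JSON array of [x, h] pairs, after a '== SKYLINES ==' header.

== SKYLINES ==
[[6,18],[10,0]]
[[6,18],[10,0],[12,6],[16,0]]
[[6,18],[10,10],[18,0]]
[[6,18],[10,10],[18,0],[44,13],[47,0]]
[[6,18],[10,10],[17,13],[18,0],[44,13],[47,0]]
[[6,18],[10,10],[17,13],[18,18],[30,0],[44,13],[47,0]]
[[6,18],[10,10],[17,13],[18,18],[30,0],[35,13],[47,0]]
[[6,18],[10,10],[17,13],[18,18],[30,0],[35,13],[47,0]]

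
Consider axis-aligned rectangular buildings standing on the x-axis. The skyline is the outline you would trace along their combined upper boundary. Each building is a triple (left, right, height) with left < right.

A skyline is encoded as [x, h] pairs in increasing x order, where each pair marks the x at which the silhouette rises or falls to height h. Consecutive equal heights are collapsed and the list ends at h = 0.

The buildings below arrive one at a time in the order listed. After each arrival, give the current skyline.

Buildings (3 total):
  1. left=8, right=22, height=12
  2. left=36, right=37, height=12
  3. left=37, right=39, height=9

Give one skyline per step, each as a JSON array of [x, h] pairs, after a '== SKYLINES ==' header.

== SKYLINES ==
[[8,12],[22,0]]
[[8,12],[22,0],[36,12],[37,0]]
[[8,12],[22,0],[36,12],[37,9],[39,0]]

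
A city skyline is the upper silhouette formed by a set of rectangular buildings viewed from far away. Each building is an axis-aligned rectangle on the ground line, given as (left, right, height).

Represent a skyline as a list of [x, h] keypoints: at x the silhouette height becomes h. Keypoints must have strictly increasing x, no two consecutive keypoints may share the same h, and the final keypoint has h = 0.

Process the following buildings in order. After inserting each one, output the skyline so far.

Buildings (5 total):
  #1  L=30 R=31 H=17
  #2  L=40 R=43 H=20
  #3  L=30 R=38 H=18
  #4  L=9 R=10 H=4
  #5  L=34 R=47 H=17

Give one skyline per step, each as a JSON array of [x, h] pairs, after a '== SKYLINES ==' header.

== SKYLINES ==
[[30,17],[31,0]]
[[30,17],[31,0],[40,20],[43,0]]
[[30,18],[38,0],[40,20],[43,0]]
[[9,4],[10,0],[30,18],[38,0],[40,20],[43,0]]
[[9,4],[10,0],[30,18],[38,17],[40,20],[43,17],[47,0]]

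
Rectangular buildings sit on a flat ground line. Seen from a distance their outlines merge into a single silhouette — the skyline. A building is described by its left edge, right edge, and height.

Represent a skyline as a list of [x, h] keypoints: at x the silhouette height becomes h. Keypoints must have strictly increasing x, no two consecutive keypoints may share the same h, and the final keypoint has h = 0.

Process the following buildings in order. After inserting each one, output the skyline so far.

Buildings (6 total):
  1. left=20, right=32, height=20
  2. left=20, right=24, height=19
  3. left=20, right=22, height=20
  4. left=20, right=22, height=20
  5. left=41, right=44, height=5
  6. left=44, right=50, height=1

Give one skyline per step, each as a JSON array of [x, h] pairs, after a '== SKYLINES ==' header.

== SKYLINES ==
[[20,20],[32,0]]
[[20,20],[32,0]]
[[20,20],[32,0]]
[[20,20],[32,0]]
[[20,20],[32,0],[41,5],[44,0]]
[[20,20],[32,0],[41,5],[44,1],[50,0]]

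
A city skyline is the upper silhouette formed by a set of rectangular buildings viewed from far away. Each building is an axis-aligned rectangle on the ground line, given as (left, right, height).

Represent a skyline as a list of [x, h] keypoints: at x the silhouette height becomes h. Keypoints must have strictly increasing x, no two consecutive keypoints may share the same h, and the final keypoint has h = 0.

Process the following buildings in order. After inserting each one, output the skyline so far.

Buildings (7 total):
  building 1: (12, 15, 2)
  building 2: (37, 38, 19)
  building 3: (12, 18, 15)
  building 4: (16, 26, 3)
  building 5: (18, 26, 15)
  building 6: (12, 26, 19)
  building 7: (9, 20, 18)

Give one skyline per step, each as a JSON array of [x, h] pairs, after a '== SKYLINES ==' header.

== SKYLINES ==
[[12,2],[15,0]]
[[12,2],[15,0],[37,19],[38,0]]
[[12,15],[18,0],[37,19],[38,0]]
[[12,15],[18,3],[26,0],[37,19],[38,0]]
[[12,15],[26,0],[37,19],[38,0]]
[[12,19],[26,0],[37,19],[38,0]]
[[9,18],[12,19],[26,0],[37,19],[38,0]]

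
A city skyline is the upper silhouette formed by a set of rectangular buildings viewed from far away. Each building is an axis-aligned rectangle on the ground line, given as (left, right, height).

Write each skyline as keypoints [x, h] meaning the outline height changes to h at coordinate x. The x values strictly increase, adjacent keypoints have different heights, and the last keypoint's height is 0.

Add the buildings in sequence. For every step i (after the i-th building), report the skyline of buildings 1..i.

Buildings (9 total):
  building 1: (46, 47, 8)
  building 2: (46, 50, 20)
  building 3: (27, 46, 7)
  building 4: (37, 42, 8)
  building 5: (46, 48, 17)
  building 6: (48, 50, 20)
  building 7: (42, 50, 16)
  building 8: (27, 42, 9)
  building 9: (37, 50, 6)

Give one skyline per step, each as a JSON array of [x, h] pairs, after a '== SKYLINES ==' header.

== SKYLINES ==
[[46,8],[47,0]]
[[46,20],[50,0]]
[[27,7],[46,20],[50,0]]
[[27,7],[37,8],[42,7],[46,20],[50,0]]
[[27,7],[37,8],[42,7],[46,20],[50,0]]
[[27,7],[37,8],[42,7],[46,20],[50,0]]
[[27,7],[37,8],[42,16],[46,20],[50,0]]
[[27,9],[42,16],[46,20],[50,0]]
[[27,9],[42,16],[46,20],[50,0]]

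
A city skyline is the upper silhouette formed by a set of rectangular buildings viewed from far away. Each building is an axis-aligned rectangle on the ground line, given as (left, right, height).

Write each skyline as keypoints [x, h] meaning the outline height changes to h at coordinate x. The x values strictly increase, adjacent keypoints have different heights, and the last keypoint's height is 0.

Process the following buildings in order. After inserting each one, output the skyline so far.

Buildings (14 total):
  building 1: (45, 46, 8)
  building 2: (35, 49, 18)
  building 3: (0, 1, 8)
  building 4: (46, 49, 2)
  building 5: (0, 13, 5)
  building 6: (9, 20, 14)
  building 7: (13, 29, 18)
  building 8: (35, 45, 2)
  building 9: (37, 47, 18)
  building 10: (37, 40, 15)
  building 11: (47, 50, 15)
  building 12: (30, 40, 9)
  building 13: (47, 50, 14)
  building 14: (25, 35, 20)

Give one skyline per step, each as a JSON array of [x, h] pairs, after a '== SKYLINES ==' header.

== SKYLINES ==
[[45,8],[46,0]]
[[35,18],[49,0]]
[[0,8],[1,0],[35,18],[49,0]]
[[0,8],[1,0],[35,18],[49,0]]
[[0,8],[1,5],[13,0],[35,18],[49,0]]
[[0,8],[1,5],[9,14],[20,0],[35,18],[49,0]]
[[0,8],[1,5],[9,14],[13,18],[29,0],[35,18],[49,0]]
[[0,8],[1,5],[9,14],[13,18],[29,0],[35,18],[49,0]]
[[0,8],[1,5],[9,14],[13,18],[29,0],[35,18],[49,0]]
[[0,8],[1,5],[9,14],[13,18],[29,0],[35,18],[49,0]]
[[0,8],[1,5],[9,14],[13,18],[29,0],[35,18],[49,15],[50,0]]
[[0,8],[1,5],[9,14],[13,18],[29,0],[30,9],[35,18],[49,15],[50,0]]
[[0,8],[1,5],[9,14],[13,18],[29,0],[30,9],[35,18],[49,15],[50,0]]
[[0,8],[1,5],[9,14],[13,18],[25,20],[35,18],[49,15],[50,0]]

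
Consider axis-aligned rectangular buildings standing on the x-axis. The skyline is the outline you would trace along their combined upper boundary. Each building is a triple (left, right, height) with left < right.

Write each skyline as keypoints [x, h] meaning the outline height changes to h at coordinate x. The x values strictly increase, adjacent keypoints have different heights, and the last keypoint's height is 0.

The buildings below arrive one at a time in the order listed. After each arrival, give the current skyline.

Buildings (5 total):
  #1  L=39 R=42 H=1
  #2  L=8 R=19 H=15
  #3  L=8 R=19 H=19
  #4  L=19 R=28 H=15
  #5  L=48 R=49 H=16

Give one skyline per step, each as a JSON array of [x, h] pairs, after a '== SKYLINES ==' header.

== SKYLINES ==
[[39,1],[42,0]]
[[8,15],[19,0],[39,1],[42,0]]
[[8,19],[19,0],[39,1],[42,0]]
[[8,19],[19,15],[28,0],[39,1],[42,0]]
[[8,19],[19,15],[28,0],[39,1],[42,0],[48,16],[49,0]]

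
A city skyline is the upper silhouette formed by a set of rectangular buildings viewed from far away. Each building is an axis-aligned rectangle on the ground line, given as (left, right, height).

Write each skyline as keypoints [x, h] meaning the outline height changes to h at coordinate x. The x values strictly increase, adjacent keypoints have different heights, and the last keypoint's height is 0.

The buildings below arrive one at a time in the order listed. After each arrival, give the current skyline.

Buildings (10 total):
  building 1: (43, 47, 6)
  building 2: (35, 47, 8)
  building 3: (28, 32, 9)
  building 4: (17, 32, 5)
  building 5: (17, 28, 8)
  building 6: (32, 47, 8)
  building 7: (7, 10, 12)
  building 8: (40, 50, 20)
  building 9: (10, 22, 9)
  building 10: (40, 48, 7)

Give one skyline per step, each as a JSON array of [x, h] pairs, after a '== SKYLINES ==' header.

== SKYLINES ==
[[43,6],[47,0]]
[[35,8],[47,0]]
[[28,9],[32,0],[35,8],[47,0]]
[[17,5],[28,9],[32,0],[35,8],[47,0]]
[[17,8],[28,9],[32,0],[35,8],[47,0]]
[[17,8],[28,9],[32,8],[47,0]]
[[7,12],[10,0],[17,8],[28,9],[32,8],[47,0]]
[[7,12],[10,0],[17,8],[28,9],[32,8],[40,20],[50,0]]
[[7,12],[10,9],[22,8],[28,9],[32,8],[40,20],[50,0]]
[[7,12],[10,9],[22,8],[28,9],[32,8],[40,20],[50,0]]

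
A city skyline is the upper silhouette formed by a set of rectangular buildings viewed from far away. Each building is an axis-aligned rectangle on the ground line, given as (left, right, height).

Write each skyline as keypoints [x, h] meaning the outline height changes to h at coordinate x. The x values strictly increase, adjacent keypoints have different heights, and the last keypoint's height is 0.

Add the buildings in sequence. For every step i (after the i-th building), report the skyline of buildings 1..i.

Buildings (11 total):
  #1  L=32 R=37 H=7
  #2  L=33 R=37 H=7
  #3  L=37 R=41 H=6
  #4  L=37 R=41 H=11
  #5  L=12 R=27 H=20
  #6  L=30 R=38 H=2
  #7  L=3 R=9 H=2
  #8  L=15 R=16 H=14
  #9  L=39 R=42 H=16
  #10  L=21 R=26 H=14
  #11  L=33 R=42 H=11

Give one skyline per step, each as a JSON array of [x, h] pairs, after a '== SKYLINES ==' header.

== SKYLINES ==
[[32,7],[37,0]]
[[32,7],[37,0]]
[[32,7],[37,6],[41,0]]
[[32,7],[37,11],[41,0]]
[[12,20],[27,0],[32,7],[37,11],[41,0]]
[[12,20],[27,0],[30,2],[32,7],[37,11],[41,0]]
[[3,2],[9,0],[12,20],[27,0],[30,2],[32,7],[37,11],[41,0]]
[[3,2],[9,0],[12,20],[27,0],[30,2],[32,7],[37,11],[41,0]]
[[3,2],[9,0],[12,20],[27,0],[30,2],[32,7],[37,11],[39,16],[42,0]]
[[3,2],[9,0],[12,20],[27,0],[30,2],[32,7],[37,11],[39,16],[42,0]]
[[3,2],[9,0],[12,20],[27,0],[30,2],[32,7],[33,11],[39,16],[42,0]]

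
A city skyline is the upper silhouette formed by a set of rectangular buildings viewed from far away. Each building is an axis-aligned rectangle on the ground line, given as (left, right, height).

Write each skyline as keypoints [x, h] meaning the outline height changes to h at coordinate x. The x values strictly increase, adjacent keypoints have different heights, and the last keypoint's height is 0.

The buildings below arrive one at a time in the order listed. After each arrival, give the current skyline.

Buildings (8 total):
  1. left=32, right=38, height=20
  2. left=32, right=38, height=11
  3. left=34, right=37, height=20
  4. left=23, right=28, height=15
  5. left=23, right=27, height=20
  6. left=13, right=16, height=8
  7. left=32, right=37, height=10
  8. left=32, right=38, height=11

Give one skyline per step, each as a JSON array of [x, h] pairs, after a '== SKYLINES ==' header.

== SKYLINES ==
[[32,20],[38,0]]
[[32,20],[38,0]]
[[32,20],[38,0]]
[[23,15],[28,0],[32,20],[38,0]]
[[23,20],[27,15],[28,0],[32,20],[38,0]]
[[13,8],[16,0],[23,20],[27,15],[28,0],[32,20],[38,0]]
[[13,8],[16,0],[23,20],[27,15],[28,0],[32,20],[38,0]]
[[13,8],[16,0],[23,20],[27,15],[28,0],[32,20],[38,0]]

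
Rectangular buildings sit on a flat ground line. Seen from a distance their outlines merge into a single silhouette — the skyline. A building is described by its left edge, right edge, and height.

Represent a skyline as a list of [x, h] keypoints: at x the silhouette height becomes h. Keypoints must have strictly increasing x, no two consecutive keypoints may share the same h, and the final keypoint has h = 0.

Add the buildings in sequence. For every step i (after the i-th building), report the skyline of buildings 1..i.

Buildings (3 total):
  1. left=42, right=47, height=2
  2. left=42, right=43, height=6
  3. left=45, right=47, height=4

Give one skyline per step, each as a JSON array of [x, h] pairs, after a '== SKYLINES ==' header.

== SKYLINES ==
[[42,2],[47,0]]
[[42,6],[43,2],[47,0]]
[[42,6],[43,2],[45,4],[47,0]]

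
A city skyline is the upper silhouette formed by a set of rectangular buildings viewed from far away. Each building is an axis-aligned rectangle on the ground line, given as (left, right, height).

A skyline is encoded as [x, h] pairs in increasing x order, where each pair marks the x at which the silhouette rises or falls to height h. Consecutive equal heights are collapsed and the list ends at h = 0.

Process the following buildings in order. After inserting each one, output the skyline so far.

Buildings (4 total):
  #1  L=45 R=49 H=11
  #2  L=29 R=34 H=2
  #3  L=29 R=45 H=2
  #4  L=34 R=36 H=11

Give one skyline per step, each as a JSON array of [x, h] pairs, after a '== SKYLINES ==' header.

== SKYLINES ==
[[45,11],[49,0]]
[[29,2],[34,0],[45,11],[49,0]]
[[29,2],[45,11],[49,0]]
[[29,2],[34,11],[36,2],[45,11],[49,0]]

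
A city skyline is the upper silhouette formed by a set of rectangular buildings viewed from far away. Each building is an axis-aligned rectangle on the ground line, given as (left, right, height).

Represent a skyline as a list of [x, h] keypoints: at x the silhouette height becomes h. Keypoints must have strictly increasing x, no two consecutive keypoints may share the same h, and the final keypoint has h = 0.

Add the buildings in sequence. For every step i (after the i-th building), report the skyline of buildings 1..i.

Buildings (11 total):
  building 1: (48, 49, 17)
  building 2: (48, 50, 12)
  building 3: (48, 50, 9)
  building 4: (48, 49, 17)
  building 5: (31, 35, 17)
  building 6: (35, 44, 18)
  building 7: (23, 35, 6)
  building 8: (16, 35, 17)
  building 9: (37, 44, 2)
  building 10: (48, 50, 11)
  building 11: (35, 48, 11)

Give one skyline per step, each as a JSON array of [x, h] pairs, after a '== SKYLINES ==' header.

== SKYLINES ==
[[48,17],[49,0]]
[[48,17],[49,12],[50,0]]
[[48,17],[49,12],[50,0]]
[[48,17],[49,12],[50,0]]
[[31,17],[35,0],[48,17],[49,12],[50,0]]
[[31,17],[35,18],[44,0],[48,17],[49,12],[50,0]]
[[23,6],[31,17],[35,18],[44,0],[48,17],[49,12],[50,0]]
[[16,17],[35,18],[44,0],[48,17],[49,12],[50,0]]
[[16,17],[35,18],[44,0],[48,17],[49,12],[50,0]]
[[16,17],[35,18],[44,0],[48,17],[49,12],[50,0]]
[[16,17],[35,18],[44,11],[48,17],[49,12],[50,0]]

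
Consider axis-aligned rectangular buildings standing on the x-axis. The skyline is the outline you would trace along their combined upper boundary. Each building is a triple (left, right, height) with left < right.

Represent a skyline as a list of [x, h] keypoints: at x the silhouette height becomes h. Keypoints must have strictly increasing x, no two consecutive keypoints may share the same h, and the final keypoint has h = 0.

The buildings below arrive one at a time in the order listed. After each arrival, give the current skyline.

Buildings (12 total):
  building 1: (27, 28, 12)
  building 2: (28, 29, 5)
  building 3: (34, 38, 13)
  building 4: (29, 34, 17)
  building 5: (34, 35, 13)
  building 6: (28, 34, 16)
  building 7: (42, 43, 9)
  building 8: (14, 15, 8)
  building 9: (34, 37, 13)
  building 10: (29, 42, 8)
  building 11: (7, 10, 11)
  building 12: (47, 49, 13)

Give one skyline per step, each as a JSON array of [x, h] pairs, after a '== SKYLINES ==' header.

== SKYLINES ==
[[27,12],[28,0]]
[[27,12],[28,5],[29,0]]
[[27,12],[28,5],[29,0],[34,13],[38,0]]
[[27,12],[28,5],[29,17],[34,13],[38,0]]
[[27,12],[28,5],[29,17],[34,13],[38,0]]
[[27,12],[28,16],[29,17],[34,13],[38,0]]
[[27,12],[28,16],[29,17],[34,13],[38,0],[42,9],[43,0]]
[[14,8],[15,0],[27,12],[28,16],[29,17],[34,13],[38,0],[42,9],[43,0]]
[[14,8],[15,0],[27,12],[28,16],[29,17],[34,13],[38,0],[42,9],[43,0]]
[[14,8],[15,0],[27,12],[28,16],[29,17],[34,13],[38,8],[42,9],[43,0]]
[[7,11],[10,0],[14,8],[15,0],[27,12],[28,16],[29,17],[34,13],[38,8],[42,9],[43,0]]
[[7,11],[10,0],[14,8],[15,0],[27,12],[28,16],[29,17],[34,13],[38,8],[42,9],[43,0],[47,13],[49,0]]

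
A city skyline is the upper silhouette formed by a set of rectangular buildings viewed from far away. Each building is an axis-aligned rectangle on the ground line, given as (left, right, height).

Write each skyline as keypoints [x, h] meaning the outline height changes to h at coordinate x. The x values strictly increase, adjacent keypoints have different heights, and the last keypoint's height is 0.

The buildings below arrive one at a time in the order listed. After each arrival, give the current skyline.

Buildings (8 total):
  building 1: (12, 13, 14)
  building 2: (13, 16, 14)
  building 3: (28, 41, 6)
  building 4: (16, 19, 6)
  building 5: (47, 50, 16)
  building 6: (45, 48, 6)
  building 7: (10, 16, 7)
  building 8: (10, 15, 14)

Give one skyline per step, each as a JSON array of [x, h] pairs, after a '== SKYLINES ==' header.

== SKYLINES ==
[[12,14],[13,0]]
[[12,14],[16,0]]
[[12,14],[16,0],[28,6],[41,0]]
[[12,14],[16,6],[19,0],[28,6],[41,0]]
[[12,14],[16,6],[19,0],[28,6],[41,0],[47,16],[50,0]]
[[12,14],[16,6],[19,0],[28,6],[41,0],[45,6],[47,16],[50,0]]
[[10,7],[12,14],[16,6],[19,0],[28,6],[41,0],[45,6],[47,16],[50,0]]
[[10,14],[16,6],[19,0],[28,6],[41,0],[45,6],[47,16],[50,0]]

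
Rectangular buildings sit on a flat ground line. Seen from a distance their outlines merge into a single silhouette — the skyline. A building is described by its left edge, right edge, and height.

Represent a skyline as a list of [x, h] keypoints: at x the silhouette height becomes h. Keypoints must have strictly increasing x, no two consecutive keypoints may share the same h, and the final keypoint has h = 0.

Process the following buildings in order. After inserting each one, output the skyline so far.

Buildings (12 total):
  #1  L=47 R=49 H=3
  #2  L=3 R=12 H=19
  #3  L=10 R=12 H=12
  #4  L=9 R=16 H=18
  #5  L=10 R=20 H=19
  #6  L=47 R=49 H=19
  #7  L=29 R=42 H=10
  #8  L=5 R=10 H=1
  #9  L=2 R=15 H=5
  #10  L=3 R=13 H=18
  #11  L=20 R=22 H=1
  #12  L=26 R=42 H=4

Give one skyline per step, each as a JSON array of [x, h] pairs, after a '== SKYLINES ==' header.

== SKYLINES ==
[[47,3],[49,0]]
[[3,19],[12,0],[47,3],[49,0]]
[[3,19],[12,0],[47,3],[49,0]]
[[3,19],[12,18],[16,0],[47,3],[49,0]]
[[3,19],[20,0],[47,3],[49,0]]
[[3,19],[20,0],[47,19],[49,0]]
[[3,19],[20,0],[29,10],[42,0],[47,19],[49,0]]
[[3,19],[20,0],[29,10],[42,0],[47,19],[49,0]]
[[2,5],[3,19],[20,0],[29,10],[42,0],[47,19],[49,0]]
[[2,5],[3,19],[20,0],[29,10],[42,0],[47,19],[49,0]]
[[2,5],[3,19],[20,1],[22,0],[29,10],[42,0],[47,19],[49,0]]
[[2,5],[3,19],[20,1],[22,0],[26,4],[29,10],[42,0],[47,19],[49,0]]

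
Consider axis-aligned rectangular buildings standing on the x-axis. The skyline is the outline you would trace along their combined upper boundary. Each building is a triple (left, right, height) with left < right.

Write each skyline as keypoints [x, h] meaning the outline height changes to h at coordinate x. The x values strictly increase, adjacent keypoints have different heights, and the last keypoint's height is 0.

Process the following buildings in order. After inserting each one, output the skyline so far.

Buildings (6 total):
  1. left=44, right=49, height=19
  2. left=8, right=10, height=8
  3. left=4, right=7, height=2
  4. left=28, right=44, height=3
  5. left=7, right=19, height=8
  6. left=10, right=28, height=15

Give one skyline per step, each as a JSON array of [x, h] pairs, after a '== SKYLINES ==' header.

== SKYLINES ==
[[44,19],[49,0]]
[[8,8],[10,0],[44,19],[49,0]]
[[4,2],[7,0],[8,8],[10,0],[44,19],[49,0]]
[[4,2],[7,0],[8,8],[10,0],[28,3],[44,19],[49,0]]
[[4,2],[7,8],[19,0],[28,3],[44,19],[49,0]]
[[4,2],[7,8],[10,15],[28,3],[44,19],[49,0]]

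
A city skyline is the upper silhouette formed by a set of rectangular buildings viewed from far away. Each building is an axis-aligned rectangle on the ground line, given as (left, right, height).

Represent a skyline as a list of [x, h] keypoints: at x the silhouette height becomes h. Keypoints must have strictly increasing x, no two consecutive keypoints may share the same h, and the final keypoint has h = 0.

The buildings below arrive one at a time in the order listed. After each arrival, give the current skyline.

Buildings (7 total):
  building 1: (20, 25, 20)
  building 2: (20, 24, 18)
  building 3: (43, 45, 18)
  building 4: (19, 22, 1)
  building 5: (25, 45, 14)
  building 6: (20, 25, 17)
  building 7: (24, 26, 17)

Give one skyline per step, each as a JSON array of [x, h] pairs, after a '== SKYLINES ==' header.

== SKYLINES ==
[[20,20],[25,0]]
[[20,20],[25,0]]
[[20,20],[25,0],[43,18],[45,0]]
[[19,1],[20,20],[25,0],[43,18],[45,0]]
[[19,1],[20,20],[25,14],[43,18],[45,0]]
[[19,1],[20,20],[25,14],[43,18],[45,0]]
[[19,1],[20,20],[25,17],[26,14],[43,18],[45,0]]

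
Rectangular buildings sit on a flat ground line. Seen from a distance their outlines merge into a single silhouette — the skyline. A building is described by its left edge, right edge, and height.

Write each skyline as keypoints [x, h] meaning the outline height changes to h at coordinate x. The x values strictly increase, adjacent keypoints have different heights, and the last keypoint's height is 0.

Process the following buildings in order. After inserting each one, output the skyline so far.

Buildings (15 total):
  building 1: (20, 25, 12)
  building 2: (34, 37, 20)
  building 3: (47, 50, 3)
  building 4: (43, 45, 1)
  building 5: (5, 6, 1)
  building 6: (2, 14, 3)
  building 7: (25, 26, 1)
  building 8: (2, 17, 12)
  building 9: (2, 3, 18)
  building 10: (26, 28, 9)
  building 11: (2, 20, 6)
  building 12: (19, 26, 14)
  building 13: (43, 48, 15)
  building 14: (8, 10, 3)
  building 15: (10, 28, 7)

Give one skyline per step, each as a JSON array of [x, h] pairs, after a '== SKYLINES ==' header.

== SKYLINES ==
[[20,12],[25,0]]
[[20,12],[25,0],[34,20],[37,0]]
[[20,12],[25,0],[34,20],[37,0],[47,3],[50,0]]
[[20,12],[25,0],[34,20],[37,0],[43,1],[45,0],[47,3],[50,0]]
[[5,1],[6,0],[20,12],[25,0],[34,20],[37,0],[43,1],[45,0],[47,3],[50,0]]
[[2,3],[14,0],[20,12],[25,0],[34,20],[37,0],[43,1],[45,0],[47,3],[50,0]]
[[2,3],[14,0],[20,12],[25,1],[26,0],[34,20],[37,0],[43,1],[45,0],[47,3],[50,0]]
[[2,12],[17,0],[20,12],[25,1],[26,0],[34,20],[37,0],[43,1],[45,0],[47,3],[50,0]]
[[2,18],[3,12],[17,0],[20,12],[25,1],[26,0],[34,20],[37,0],[43,1],[45,0],[47,3],[50,0]]
[[2,18],[3,12],[17,0],[20,12],[25,1],[26,9],[28,0],[34,20],[37,0],[43,1],[45,0],[47,3],[50,0]]
[[2,18],[3,12],[17,6],[20,12],[25,1],[26,9],[28,0],[34,20],[37,0],[43,1],[45,0],[47,3],[50,0]]
[[2,18],[3,12],[17,6],[19,14],[26,9],[28,0],[34,20],[37,0],[43,1],[45,0],[47,3],[50,0]]
[[2,18],[3,12],[17,6],[19,14],[26,9],[28,0],[34,20],[37,0],[43,15],[48,3],[50,0]]
[[2,18],[3,12],[17,6],[19,14],[26,9],[28,0],[34,20],[37,0],[43,15],[48,3],[50,0]]
[[2,18],[3,12],[17,7],[19,14],[26,9],[28,0],[34,20],[37,0],[43,15],[48,3],[50,0]]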